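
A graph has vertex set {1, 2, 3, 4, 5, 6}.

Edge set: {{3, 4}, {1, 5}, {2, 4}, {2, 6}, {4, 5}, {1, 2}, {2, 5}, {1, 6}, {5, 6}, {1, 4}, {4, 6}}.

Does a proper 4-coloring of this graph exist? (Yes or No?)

No

1, 2, 4, 5, 6 are mutually adjacent (a clique of size 5), so at least 5 colors are needed.
So 4 colors are not enough.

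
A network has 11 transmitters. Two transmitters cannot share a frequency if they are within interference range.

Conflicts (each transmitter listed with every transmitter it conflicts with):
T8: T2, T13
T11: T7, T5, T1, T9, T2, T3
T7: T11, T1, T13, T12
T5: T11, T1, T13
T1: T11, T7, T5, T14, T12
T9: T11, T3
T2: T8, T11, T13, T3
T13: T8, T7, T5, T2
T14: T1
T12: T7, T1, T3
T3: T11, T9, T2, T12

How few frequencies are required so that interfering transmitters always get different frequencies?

T11, T2, T3 all conflict with each other, so at least 3 frequencies are needed.
A valid assignment using 3 frequencies: T8=2, T11=1, T7=3, T5=3, T1=2, T9=3, T2=3, T13=1, T14=1, T12=1, T3=2. Each listed conflict is separated.

3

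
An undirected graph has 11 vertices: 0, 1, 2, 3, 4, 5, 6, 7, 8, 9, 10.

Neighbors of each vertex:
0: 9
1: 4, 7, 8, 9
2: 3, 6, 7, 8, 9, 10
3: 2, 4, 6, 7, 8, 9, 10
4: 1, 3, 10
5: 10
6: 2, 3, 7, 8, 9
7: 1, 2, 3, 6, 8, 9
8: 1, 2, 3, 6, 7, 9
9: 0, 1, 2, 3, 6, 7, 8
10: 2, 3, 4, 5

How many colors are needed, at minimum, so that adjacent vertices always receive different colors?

6

2, 3, 6, 7, 8, 9 form a clique, so at least 6 colors are needed.
6 colors suffice: color red → {0, 1, 3, 5}; color blue → {9, 10}; color green → {4, 7}; color yellow → {8}; color purple → {2}; color orange → {6}. Every edge joins two different colors.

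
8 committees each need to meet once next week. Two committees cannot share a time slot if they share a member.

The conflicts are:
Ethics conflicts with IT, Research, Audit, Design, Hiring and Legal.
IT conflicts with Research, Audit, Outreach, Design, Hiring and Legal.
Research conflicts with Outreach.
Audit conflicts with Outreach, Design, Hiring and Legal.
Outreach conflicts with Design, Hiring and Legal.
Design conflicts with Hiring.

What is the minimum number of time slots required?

Ethics, IT, Audit, Design, Hiring all conflict with each other, so at least 5 time slots are needed.
5 time slots suffice: Ethics=2, IT=1, Research=3, Audit=3, Outreach=2, Design=5, Hiring=4, Legal=4. Each listed conflict is separated.

5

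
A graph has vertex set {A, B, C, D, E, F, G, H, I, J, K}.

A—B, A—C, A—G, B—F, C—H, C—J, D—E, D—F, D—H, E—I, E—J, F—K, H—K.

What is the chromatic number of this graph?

The cycle J-C-H-D-E-J has odd length 5, so it cannot be 2-colored; at least 3 colors are needed.
3 colors suffice: color 1 → {A, E, F, H}; color 2 → {B, C, D, G, I, K}; color 3 → {J}. Each edge has distinct colors on its endpoints.

3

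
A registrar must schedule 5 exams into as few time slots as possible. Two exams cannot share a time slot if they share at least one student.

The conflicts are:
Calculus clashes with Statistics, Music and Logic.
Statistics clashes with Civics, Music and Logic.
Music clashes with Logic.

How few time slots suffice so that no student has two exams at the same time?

Calculus, Statistics, Music, Logic all conflict with each other, so at least 4 time slots are needed.
4 time slots suffice: time slot 1 → {Statistics}; time slot 2 → {Civics, Music}; time slot 3 → {Calculus}; time slot 4 → {Logic}. Each listed conflict is separated.

4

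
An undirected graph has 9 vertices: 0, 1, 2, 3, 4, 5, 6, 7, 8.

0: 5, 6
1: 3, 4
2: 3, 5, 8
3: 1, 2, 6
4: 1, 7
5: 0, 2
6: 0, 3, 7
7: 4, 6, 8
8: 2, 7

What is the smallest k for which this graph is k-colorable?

The cycle 1-4-7-6-3-1 has odd length 5, so it cannot be 2-colored; at least 3 colors are needed.
A valid assignment using 3 colors: 0=red, 1=blue, 2=blue, 3=red, 4=green, 5=green, 6=blue, 7=red, 8=green. No two adjacent vertices share a color.

3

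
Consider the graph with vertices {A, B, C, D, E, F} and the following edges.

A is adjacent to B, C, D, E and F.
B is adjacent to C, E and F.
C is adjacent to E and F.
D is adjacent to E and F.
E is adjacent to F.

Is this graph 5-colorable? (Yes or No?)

The chromatic number is 5. A, B, C, E, F are pairwise adjacent (a clique of size 5), so at least 5 colors are needed.
5 colors suffice: color 1 → {F}; color 2 → {A}; color 3 → {E}; color 4 → {B, D}; color 5 → {C}.
That is already a proper 5-coloring.

Yes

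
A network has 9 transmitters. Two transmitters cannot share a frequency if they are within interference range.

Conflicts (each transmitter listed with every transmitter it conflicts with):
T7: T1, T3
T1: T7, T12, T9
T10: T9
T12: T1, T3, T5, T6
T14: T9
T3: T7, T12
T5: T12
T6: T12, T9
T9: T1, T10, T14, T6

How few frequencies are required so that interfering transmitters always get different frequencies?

T12 and T6 conflict, so at least 2 frequencies are needed.
2 frequencies suffice: frequency 1 → {T7, T12, T9}; frequency 2 → {T1, T10, T14, T3, T5, T6}. No two conflicting transmitters share a frequency.

2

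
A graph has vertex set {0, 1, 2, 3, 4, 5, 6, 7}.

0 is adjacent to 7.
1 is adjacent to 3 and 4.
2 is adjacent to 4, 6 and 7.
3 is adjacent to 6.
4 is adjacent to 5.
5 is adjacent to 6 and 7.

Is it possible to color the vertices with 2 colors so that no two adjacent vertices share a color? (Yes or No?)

No

The cycle 3-6-5-4-1-3 has odd length 5, so it cannot be 2-colored; at least 3 colors are needed.
So 2 colors are not enough.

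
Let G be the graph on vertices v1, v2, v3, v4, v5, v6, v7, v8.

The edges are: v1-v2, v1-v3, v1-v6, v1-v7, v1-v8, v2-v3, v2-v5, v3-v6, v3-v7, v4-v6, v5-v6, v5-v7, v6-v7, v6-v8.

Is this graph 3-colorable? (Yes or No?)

No

v1, v3, v6, v7 are mutually adjacent (a clique of size 4), so at least 4 colors are needed.
So 3 colors are not enough.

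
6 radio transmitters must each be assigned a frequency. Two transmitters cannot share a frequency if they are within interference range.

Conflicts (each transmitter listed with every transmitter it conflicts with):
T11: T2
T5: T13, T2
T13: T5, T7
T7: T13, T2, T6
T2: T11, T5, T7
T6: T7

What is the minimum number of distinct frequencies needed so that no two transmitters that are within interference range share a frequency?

T5 and T2 conflict, so at least 2 frequencies are needed.
2 frequencies suffice: T11=2, T5=2, T13=1, T7=2, T2=1, T6=1. Each listed conflict is separated.

2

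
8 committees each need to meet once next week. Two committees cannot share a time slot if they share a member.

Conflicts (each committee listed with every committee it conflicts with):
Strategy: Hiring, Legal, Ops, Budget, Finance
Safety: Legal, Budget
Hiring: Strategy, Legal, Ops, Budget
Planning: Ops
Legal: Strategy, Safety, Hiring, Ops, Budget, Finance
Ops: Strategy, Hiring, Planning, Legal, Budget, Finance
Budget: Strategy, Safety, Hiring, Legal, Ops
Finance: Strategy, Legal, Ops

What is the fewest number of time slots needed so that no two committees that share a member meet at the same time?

5

Strategy, Hiring, Legal, Ops, Budget all conflict with each other, so at least 5 time slots are needed.
5 time slots suffice: time slot 1 → {Safety, Ops}; time slot 2 → {Planning, Legal}; time slot 3 → {Budget, Finance}; time slot 4 → {Strategy}; time slot 5 → {Hiring}. No two conflicting committees share a time slot.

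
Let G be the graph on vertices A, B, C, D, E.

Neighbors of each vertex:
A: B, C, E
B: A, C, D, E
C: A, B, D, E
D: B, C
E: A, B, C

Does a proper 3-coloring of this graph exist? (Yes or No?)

No

A, B, C, E are mutually adjacent (a clique of size 4), so at least 4 colors are needed.
So 3 colors are not enough.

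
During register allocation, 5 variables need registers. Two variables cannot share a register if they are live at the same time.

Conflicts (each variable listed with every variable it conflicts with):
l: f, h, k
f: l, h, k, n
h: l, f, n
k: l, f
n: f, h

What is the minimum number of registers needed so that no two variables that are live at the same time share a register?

3

l, f, h are mutually in conflict, so at least 3 registers are needed.
3 registers suffice: register 1 → {f}; register 2 → {h, k}; register 3 → {l, n}. Each listed conflict is separated.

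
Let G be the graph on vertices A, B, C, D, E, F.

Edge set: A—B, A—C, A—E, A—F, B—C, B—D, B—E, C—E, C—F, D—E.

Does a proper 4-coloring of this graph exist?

The chromatic number is 4. A, B, C, E are mutually adjacent (a clique of size 4), so at least 4 colors are needed.
One proper 4-coloring: A=green, B=blue, C=yellow, D=green, E=red, F=red.
That is already a proper 4-coloring.

Yes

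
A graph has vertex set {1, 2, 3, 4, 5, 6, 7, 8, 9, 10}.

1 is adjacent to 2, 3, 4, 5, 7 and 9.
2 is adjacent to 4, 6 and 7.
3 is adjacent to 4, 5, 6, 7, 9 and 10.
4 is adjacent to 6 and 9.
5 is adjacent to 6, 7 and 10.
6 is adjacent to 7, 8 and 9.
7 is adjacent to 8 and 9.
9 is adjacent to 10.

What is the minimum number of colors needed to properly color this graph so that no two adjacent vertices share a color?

3, 5, 6, 7 are mutually adjacent (a clique of size 4), so at least 4 colors are needed.
4 colors suffice: color a → {1, 6, 10}; color b → {2, 3, 8}; color c → {4, 7}; color d → {5, 9}. No two adjacent vertices share a color.

4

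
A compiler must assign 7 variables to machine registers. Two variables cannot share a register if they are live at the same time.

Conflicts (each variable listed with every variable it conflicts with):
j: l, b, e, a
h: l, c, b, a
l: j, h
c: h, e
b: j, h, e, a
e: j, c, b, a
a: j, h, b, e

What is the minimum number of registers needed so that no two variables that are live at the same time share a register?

4

j, b, e, a pairwise conflict, so at least 4 registers are needed.
Using 4 registers: j=2, h=1, l=3, c=2, b=4, e=1, a=3. Every pair that conflicts lands in different registers.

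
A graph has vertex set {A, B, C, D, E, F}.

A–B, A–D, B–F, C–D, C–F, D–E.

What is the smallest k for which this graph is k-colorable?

The cycle B-F-C-D-A-B has odd length 5, so it cannot be 2-colored; at least 3 colors are needed.
A valid assignment using 3 colors: A=blue, B=green, C=blue, D=red, E=blue, F=red. No two adjacent vertices share a color.

3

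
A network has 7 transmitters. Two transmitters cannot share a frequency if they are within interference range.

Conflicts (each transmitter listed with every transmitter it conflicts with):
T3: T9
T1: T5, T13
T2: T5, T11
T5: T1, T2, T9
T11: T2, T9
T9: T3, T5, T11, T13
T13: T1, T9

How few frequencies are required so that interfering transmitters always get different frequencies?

2

T3 and T9 conflict, so at least 2 frequencies are needed.
Using 2 frequencies: T3=2, T1=1, T2=1, T5=2, T11=2, T9=1, T13=2. No two conflicting transmitters share a frequency.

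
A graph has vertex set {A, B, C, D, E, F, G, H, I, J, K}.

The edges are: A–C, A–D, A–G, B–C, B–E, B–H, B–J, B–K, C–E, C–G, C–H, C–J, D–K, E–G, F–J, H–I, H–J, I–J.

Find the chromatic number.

4

B, C, H, J are mutually adjacent (a clique of size 4), so at least 4 colors are needed.
4 colors suffice: color 1 → {C, F, I, K}; color 2 → {A, B}; color 3 → {D, E, J}; color 4 → {G, H}. Each edge has distinct colors on its endpoints.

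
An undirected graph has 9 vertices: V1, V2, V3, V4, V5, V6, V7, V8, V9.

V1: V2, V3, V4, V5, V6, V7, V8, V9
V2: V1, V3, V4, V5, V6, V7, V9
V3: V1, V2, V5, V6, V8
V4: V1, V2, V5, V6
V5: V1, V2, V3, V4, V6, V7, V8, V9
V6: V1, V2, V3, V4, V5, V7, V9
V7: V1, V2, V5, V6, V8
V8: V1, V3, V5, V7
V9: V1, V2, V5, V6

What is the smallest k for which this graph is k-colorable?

5

V1, V2, V5, V6, V7 are pairwise adjacent (a clique of size 5), so at least 5 colors are needed.
5 colors suffice: V1=blue, V2=yellow, V3=purple, V4=purple, V5=red, V6=green, V7=purple, V8=green, V9=purple. Every edge joins two different colors.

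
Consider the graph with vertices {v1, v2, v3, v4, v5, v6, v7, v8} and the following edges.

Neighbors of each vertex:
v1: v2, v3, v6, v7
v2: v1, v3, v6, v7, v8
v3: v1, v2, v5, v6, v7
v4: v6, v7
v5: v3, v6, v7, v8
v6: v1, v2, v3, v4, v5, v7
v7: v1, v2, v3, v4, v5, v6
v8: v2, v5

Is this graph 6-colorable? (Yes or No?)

The chromatic number is 5. v1, v2, v3, v6, v7 are pairwise adjacent (a clique of size 5), so at least 5 colors are needed.
5 colors suffice: color 1 → {v6, v8}; color 2 → {v7}; color 3 → {v2, v4, v5}; color 4 → {v3}; color 5 → {v1}.
Since 6 ≥ 5, a proper 6-coloring certainly exists.

Yes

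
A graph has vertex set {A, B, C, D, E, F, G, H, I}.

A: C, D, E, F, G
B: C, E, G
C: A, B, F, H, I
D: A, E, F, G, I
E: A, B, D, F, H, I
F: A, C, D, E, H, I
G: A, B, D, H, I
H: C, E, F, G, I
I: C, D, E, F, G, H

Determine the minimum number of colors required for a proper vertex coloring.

4

C, F, H, I are mutually adjacent (a clique of size 4), so at least 4 colors are needed.
4 colors suffice: color red → {F, G}; color blue → {A, B, I}; color green → {C, E}; color yellow → {D, H}. No two adjacent vertices share a color.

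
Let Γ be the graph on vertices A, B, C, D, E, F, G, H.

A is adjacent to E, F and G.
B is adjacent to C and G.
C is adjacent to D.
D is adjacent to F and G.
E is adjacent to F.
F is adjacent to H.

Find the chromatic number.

3

A, E, F are mutually adjacent, so at least 3 colors are needed.
3 colors suffice: color 1 → {C, F, G}; color 2 → {A, B, D, H}; color 3 → {E}. No two adjacent vertices share a color.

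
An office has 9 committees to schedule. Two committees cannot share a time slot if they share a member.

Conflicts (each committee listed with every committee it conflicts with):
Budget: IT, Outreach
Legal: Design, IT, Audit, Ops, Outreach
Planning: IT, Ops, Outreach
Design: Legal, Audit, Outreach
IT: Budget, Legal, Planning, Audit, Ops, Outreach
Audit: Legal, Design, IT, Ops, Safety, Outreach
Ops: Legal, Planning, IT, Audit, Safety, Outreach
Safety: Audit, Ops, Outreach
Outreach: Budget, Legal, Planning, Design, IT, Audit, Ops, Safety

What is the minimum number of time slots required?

Legal, IT, Audit, Ops, Outreach are mutually in conflict, so at least 5 time slots are needed.
5 time slots suffice: time slot 1 → {Outreach}; time slot 2 → {Design, IT, Safety}; time slot 3 → {Budget, Ops}; time slot 4 → {Planning, Audit}; time slot 5 → {Legal}. Each listed conflict is separated.

5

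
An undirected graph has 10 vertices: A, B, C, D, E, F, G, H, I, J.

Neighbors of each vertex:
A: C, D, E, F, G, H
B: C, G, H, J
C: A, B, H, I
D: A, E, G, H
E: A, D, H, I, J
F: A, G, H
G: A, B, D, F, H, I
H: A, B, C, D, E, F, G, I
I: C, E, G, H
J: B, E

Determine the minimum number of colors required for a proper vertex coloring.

A, F, G, H are mutually adjacent (a clique of size 4), so at least 4 colors are needed.
4 colors suffice: A=3, B=3, C=2, D=4, E=2, F=4, G=2, H=1, I=3, J=1. No two adjacent vertices share a color.

4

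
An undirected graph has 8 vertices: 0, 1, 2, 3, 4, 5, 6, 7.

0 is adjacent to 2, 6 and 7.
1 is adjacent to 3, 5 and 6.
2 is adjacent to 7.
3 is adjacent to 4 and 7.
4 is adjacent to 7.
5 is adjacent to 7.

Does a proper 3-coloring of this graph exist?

Yes

The chromatic number is 3. 3, 4, 7 are mutually adjacent, so at least 3 colors are needed.
A valid assignment using 3 colors: 0=b, 1=a, 2=c, 3=b, 4=c, 5=b, 6=c, 7=a.
That is already a proper 3-coloring.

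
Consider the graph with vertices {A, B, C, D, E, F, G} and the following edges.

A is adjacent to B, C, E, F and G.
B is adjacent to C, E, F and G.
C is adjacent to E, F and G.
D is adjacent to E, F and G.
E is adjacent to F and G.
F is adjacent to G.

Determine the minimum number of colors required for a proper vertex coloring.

6

A, B, C, E, F, G are mutually adjacent (a clique of size 6), so at least 6 colors are needed.
6 colors suffice: A=6, B=4, C=5, D=4, E=2, F=3, G=1. Each edge has distinct colors on its endpoints.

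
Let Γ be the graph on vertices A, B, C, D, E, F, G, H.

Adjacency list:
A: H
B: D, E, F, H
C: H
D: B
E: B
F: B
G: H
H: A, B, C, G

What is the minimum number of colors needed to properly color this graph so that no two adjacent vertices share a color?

2

G and H are adjacent, so at least 2 colors are needed.
2 colors suffice: color 1 → {A, B, C, G}; color 2 → {D, E, F, H}. Each edge has distinct colors on its endpoints.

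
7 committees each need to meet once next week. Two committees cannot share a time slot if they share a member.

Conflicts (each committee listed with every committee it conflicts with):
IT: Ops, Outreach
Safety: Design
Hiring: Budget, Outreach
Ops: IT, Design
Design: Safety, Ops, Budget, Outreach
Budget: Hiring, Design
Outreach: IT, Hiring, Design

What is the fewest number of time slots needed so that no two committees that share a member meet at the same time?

Design and Outreach conflict, so at least 2 time slots are needed.
A valid assignment using 2 time slots: IT=1, Safety=2, Hiring=1, Ops=2, Design=1, Budget=2, Outreach=2. No two conflicting committees share a time slot.

2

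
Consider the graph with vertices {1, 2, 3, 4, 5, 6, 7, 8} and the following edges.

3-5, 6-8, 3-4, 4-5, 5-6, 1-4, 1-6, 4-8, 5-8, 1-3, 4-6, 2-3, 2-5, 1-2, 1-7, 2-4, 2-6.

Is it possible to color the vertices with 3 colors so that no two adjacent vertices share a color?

1, 2, 3, 4 are mutually adjacent (a clique of size 4), so at least 4 colors are needed.
So 3 colors are not enough.

No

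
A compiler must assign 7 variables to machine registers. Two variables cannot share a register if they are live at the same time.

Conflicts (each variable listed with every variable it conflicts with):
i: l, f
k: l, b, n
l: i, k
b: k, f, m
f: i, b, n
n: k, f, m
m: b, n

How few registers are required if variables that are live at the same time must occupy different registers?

The cycle b-k-l-i-f-b has odd length 5, so it cannot be 2-colored; at least 3 registers are needed.
3 registers suffice: register 1 → {k, f, m}; register 2 → {l, b, n}; register 3 → {i}. Each listed conflict is separated.

3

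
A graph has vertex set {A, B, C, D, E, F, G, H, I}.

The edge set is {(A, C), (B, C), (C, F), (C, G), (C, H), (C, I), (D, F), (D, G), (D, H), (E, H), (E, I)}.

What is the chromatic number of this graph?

E and I are adjacent, so at least 2 colors are needed.
One proper 2-coloring: A=blue, B=blue, C=red, D=red, E=red, F=blue, G=blue, H=blue, I=blue. Every edge joins two different colors.

2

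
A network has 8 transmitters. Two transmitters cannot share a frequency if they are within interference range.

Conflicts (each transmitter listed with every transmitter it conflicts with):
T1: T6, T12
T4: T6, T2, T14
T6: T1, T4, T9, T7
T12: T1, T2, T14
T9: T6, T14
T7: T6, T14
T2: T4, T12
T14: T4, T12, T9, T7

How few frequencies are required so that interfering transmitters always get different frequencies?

The cycle T9-T14-T12-T1-T6-T9 has odd length 5, so it cannot be 2-colored; at least 3 frequencies are needed.
3 frequencies suffice: frequency 1 → {T6, T2, T14}; frequency 2 → {T4, T12, T9, T7}; frequency 3 → {T1}. Each listed conflict is separated.

3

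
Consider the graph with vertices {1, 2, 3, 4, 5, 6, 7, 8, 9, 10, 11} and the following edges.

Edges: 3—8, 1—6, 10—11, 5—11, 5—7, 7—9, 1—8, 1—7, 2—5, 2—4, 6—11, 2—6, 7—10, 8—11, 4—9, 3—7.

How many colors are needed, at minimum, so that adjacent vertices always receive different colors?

The cycle 4-9-7-5-2-4 has odd length 5, so it cannot be 2-colored; at least 3 colors are needed.
3 colors suffice: 1=b, 2=a, 3=b, 4=c, 5=b, 6=c, 7=a, 8=c, 9=b, 10=b, 11=a. Every edge joins two different colors.

3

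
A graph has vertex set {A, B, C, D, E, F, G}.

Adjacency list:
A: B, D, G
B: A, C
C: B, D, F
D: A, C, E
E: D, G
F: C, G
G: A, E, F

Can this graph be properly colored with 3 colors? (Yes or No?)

Yes

The chromatic number is 3. The cycle C-D-E-G-F-C has odd length 5, so it cannot be 2-colored; at least 3 colors are needed.
3 colors suffice: color 1 → {B, D, G}; color 2 → {A, C, E}; color 3 → {F}.
That is already a proper 3-coloring.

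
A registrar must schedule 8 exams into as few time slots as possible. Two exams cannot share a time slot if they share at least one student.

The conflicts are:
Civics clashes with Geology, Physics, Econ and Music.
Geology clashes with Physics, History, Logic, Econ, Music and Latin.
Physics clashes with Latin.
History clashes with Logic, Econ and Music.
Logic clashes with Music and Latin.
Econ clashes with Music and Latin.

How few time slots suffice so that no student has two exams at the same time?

Civics, Geology, Econ, Music are mutually in conflict, so at least 4 time slots are needed.
4 time slots suffice: time slot 1 → {Geology}; time slot 2 → {Music, Latin}; time slot 3 → {Physics, Logic, Econ}; time slot 4 → {Civics, History}. Each listed conflict is separated.

4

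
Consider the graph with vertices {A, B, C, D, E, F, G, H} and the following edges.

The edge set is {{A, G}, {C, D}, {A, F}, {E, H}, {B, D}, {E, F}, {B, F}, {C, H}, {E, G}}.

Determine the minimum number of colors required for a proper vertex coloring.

B and D are adjacent, so at least 2 colors are needed.
2 colors suffice: color 1 → {A, B, C, E}; color 2 → {D, F, G, H}. Each edge has distinct colors on its endpoints.

2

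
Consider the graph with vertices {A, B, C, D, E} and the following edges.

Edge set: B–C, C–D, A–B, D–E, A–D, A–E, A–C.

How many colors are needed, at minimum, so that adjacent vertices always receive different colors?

3

A, D, E form a triangle, so at least 3 colors are needed.
One proper 3-coloring: A=1, B=2, C=3, D=2, E=3. No two adjacent vertices share a color.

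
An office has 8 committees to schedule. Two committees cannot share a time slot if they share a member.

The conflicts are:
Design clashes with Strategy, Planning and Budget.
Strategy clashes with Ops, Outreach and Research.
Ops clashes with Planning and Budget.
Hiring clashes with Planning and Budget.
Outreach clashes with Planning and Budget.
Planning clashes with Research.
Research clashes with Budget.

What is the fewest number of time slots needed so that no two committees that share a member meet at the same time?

Strategy and Research conflict, so at least 2 time slots are needed.
2 time slots suffice: Design=2, Strategy=1, Ops=2, Hiring=2, Outreach=2, Planning=1, Research=2, Budget=1. No two conflicting committees share a time slot.

2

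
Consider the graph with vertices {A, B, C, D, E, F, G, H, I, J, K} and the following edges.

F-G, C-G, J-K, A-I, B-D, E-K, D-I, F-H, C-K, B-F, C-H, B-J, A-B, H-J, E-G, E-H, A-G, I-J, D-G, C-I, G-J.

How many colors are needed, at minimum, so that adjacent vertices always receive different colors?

2

J and K are adjacent, so at least 2 colors are needed.
2 colors suffice: color red → {B, G, H, I, K}; color blue → {A, C, D, E, F, J}. Every edge joins two different colors.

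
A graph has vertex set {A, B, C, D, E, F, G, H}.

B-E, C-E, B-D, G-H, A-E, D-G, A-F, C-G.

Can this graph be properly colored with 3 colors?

The chromatic number is 3. The cycle B-E-C-G-D-B has odd length 5, so it cannot be 2-colored; at least 3 colors are needed.
One proper 3-coloring: A=2, B=3, C=2, D=2, E=1, F=1, G=1, H=2.
That is already a proper 3-coloring.

Yes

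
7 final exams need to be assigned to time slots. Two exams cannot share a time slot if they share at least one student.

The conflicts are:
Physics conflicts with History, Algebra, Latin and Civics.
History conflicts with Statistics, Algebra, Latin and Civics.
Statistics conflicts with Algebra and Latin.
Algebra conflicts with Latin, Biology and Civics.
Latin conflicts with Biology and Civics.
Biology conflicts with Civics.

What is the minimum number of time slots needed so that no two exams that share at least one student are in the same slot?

5

Physics, History, Algebra, Latin, Civics all conflict with each other, so at least 5 time slots are needed.
5 time slots suffice: time slot 1 → {Latin}; time slot 2 → {Algebra}; time slot 3 → {History, Biology}; time slot 4 → {Statistics, Civics}; time slot 5 → {Physics}. Each listed conflict is separated.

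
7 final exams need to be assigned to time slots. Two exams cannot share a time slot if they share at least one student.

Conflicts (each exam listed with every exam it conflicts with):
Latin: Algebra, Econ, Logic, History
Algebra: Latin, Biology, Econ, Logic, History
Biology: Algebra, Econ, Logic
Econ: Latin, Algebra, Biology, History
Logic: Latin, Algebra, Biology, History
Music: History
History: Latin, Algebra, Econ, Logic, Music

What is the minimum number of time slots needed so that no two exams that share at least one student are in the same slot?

Latin, Algebra, Econ, History all conflict with each other, so at least 4 time slots are needed.
Using 4 time slots: Latin=4, Algebra=2, Biology=1, Econ=3, Logic=3, Music=2, History=1. Every pair that conflicts lands in different time slots.

4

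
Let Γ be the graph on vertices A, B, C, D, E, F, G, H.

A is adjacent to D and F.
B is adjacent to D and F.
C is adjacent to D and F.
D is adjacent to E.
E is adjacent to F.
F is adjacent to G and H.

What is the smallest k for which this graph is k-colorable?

2

F and G are adjacent, so at least 2 colors are needed.
2 colors suffice: color 1 → {D, F}; color 2 → {A, B, C, E, G, H}. No two adjacent vertices share a color.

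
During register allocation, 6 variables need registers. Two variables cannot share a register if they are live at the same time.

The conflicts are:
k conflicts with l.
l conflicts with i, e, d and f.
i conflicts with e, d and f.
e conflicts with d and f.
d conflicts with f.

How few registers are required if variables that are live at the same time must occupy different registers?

l, i, e, d, f pairwise conflict, so at least 5 registers are needed.
5 registers suffice: register 1 → {l}; register 2 → {k, d}; register 3 → {f}; register 4 → {e}; register 5 → {i}. Each listed conflict is separated.

5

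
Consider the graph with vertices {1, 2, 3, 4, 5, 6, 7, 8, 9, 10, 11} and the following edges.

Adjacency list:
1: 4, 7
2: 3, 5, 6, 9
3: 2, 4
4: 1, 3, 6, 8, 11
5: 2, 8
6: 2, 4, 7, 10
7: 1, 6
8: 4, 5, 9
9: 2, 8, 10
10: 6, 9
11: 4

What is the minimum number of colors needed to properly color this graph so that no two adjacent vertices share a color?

The cycle 4-6-2-5-8-4 has odd length 5, so it cannot be 2-colored; at least 3 colors are needed.
3 colors suffice: color red → {2, 4, 7, 10}; color blue → {1, 3, 6, 8, 11}; color green → {5, 9}. Each edge has distinct colors on its endpoints.

3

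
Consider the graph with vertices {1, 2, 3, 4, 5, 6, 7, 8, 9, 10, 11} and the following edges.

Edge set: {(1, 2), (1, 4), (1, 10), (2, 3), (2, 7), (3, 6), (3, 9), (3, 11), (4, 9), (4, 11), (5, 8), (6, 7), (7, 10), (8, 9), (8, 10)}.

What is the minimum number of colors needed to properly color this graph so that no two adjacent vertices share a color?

The cycle 1-10-8-9-4-1 has odd length 5, so it cannot be 2-colored; at least 3 colors are needed.
3 colors suffice: color red → {3, 4, 7, 8}; color blue → {1, 5, 6, 9, 11}; color green → {2, 10}. No two adjacent vertices share a color.

3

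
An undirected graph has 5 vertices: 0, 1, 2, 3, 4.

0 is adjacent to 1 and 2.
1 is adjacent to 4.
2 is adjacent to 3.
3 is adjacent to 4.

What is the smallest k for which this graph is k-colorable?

The cycle 3-2-0-1-4-3 has odd length 5, so it cannot be 2-colored; at least 3 colors are needed.
3 colors suffice: color red → {0, 4}; color blue → {1, 3}; color green → {2}. No two adjacent vertices share a color.

3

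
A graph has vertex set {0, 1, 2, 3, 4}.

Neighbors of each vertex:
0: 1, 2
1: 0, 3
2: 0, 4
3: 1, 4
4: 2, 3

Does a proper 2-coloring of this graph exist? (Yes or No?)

The cycle 4-2-0-1-3-4 has odd length 5, so it cannot be 2-colored; at least 3 colors are needed.
So 2 colors are not enough.

No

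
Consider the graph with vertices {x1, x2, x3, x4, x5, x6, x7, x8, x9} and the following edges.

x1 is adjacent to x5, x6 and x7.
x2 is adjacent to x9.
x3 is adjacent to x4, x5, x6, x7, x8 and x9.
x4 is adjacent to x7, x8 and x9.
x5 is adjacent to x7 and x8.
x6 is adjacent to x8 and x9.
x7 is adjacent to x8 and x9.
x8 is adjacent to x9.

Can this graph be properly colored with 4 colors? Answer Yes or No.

No

x3, x4, x7, x8, x9 are pairwise adjacent (a clique of size 5), so at least 5 colors are needed.
So 4 colors are not enough.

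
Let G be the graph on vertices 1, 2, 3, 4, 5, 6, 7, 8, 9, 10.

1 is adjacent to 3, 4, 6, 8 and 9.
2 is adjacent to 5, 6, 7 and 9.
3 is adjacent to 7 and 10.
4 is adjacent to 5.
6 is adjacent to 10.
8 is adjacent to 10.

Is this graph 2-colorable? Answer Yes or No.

The cycle 2-7-3-1-6-2 has odd length 5, so it cannot be 2-colored; at least 3 colors are needed.
So 2 colors are not enough.

No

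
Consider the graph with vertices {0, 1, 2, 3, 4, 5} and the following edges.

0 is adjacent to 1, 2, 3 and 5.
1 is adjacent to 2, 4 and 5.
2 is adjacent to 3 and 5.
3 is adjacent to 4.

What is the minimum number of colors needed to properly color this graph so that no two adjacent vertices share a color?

4

0, 1, 2, 5 are pairwise adjacent (a clique of size 4), so at least 4 colors are needed.
4 colors suffice: color a → {2, 4}; color b → {1, 3}; color c → {0}; color d → {5}. Each edge has distinct colors on its endpoints.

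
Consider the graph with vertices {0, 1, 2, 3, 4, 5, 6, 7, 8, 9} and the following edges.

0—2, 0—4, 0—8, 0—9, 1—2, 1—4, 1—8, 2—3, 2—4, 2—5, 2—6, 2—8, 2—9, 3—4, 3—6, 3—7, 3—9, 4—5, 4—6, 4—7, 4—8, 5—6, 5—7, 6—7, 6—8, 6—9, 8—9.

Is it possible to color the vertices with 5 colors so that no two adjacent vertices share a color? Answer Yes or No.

Yes

The chromatic number is 4. 2, 4, 5, 6 are mutually adjacent (a clique of size 4), so at least 4 colors are needed.
4 colors suffice: color a → {2, 7}; color b → {4, 9}; color c → {0, 1, 6}; color d → {3, 5, 8}.
Since 5 ≥ 4, a proper 5-coloring certainly exists.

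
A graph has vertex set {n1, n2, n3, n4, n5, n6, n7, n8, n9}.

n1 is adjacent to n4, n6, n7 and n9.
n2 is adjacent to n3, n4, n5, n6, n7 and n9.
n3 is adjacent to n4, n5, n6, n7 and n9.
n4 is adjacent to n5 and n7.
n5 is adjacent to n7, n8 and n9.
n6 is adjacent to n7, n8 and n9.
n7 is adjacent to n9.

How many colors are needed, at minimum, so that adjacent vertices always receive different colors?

5

n2, n3, n4, n5, n7 form a clique, so at least 5 colors are needed.
5 colors suffice: color red → {n7, n8}; color blue → {n4, n9}; color green → {n1, n2}; color yellow → {n5, n6}; color purple → {n3}. Each edge has distinct colors on its endpoints.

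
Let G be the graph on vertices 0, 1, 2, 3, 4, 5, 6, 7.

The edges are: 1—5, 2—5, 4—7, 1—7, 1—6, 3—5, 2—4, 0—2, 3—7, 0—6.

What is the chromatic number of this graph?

3

The cycle 0-6-1-5-2-0 has odd length 5, so it cannot be 2-colored; at least 3 colors are needed.
3 colors suffice: color a → {1, 2, 3}; color b → {5, 6, 7}; color c → {0, 4}. No two adjacent vertices share a color.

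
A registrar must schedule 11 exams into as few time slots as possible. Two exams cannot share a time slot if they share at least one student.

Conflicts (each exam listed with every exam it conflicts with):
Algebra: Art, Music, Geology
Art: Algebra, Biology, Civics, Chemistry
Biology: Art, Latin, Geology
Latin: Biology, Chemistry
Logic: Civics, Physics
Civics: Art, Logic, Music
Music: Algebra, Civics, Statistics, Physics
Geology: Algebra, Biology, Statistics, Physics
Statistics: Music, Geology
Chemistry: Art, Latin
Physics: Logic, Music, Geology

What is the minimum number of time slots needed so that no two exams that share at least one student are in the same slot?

2

Geology and Physics conflict, so at least 2 time slots are needed.
2 time slots suffice: Algebra=2, Art=1, Biology=2, Latin=1, Logic=1, Civics=2, Music=1, Geology=1, Statistics=2, Chemistry=2, Physics=2. No two conflicting exams share a time slot.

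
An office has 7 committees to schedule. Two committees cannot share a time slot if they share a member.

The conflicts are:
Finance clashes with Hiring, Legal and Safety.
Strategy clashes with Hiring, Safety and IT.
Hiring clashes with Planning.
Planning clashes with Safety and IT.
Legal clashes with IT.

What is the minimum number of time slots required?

3

The cycle IT-Planning-Safety-Finance-Legal-IT has odd length 5, so it cannot be 2-colored; at least 3 time slots are needed.
Using 3 time slots: Finance=2, Strategy=2, Hiring=1, Planning=2, Legal=3, Safety=1, IT=1. Each listed conflict is separated.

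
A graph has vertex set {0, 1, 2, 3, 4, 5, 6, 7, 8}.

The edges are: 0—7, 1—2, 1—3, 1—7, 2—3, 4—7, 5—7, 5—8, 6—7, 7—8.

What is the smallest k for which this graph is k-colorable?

5, 7, 8 form a triangle, so at least 3 colors are needed.
3 colors suffice: 0=blue, 1=blue, 2=green, 3=red, 4=blue, 5=green, 6=blue, 7=red, 8=blue. No two adjacent vertices share a color.

3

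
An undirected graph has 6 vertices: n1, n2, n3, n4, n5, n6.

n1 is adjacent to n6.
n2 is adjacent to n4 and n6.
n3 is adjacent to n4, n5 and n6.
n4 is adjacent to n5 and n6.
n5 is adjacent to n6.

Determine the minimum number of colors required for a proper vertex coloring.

4

n3, n4, n5, n6 are mutually adjacent (a clique of size 4), so at least 4 colors are needed.
4 colors suffice: n1=2, n2=3, n3=4, n4=2, n5=3, n6=1. Every edge joins two different colors.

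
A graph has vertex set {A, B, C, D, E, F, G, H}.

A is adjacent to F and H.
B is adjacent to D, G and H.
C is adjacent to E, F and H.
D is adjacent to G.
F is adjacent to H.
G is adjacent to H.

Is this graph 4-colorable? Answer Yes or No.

The chromatic number is 3. C, F, H are mutually adjacent, so at least 3 colors are needed.
3 colors suffice: color 1 → {D, E, H}; color 2 → {A, C, G}; color 3 → {B, F}.
Since 4 ≥ 3, a proper 4-coloring certainly exists.

Yes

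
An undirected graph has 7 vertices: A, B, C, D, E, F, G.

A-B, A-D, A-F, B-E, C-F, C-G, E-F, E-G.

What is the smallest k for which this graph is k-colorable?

E and G are adjacent, so at least 2 colors are needed.
2 colors suffice: color red → {B, D, F, G}; color blue → {A, C, E}. Every edge joins two different colors.

2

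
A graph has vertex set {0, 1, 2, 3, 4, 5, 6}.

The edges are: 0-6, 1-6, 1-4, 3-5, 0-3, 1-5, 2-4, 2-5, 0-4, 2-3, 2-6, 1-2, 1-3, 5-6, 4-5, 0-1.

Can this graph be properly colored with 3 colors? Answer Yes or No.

No

1, 2, 3, 5 are pairwise adjacent (a clique of size 4), so at least 4 colors are needed.
So 3 colors are not enough.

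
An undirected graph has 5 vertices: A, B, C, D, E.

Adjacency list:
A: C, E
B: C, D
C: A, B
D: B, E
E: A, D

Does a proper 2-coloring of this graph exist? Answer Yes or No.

No

The cycle D-B-C-A-E-D has odd length 5, so it cannot be 2-colored; at least 3 colors are needed.
So 2 colors are not enough.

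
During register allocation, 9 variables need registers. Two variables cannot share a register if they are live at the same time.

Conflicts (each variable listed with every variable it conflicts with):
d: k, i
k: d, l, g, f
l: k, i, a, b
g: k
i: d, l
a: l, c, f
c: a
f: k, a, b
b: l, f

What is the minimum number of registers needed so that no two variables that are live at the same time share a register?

2

k and f conflict, so at least 2 registers are needed.
2 registers suffice: register 1 → {k, i, a, b}; register 2 → {d, l, g, c, f}. Every pair that conflicts lands in different registers.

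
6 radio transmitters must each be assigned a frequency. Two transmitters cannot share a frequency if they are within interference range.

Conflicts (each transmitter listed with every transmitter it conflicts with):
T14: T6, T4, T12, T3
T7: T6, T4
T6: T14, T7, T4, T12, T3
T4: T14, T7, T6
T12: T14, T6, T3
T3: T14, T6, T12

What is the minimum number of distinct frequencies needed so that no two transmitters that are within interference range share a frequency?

4

T14, T6, T12, T3 all conflict with each other, so at least 4 frequencies are needed.
Using 4 frequencies: T14=2, T7=2, T6=1, T4=3, T12=3, T3=4. Every pair that conflicts lands in different frequencies.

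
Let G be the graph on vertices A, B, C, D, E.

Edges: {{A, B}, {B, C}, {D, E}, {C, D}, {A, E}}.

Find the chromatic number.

3

The cycle B-C-D-E-A-B has odd length 5, so it cannot be 2-colored; at least 3 colors are needed.
3 colors suffice: A=red, B=blue, C=green, D=red, E=blue. No two adjacent vertices share a color.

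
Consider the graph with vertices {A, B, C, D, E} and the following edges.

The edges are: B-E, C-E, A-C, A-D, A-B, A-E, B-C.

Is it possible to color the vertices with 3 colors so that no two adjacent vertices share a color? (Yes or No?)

A, B, C, E are mutually adjacent (a clique of size 4), so at least 4 colors are needed.
So 3 colors are not enough.

No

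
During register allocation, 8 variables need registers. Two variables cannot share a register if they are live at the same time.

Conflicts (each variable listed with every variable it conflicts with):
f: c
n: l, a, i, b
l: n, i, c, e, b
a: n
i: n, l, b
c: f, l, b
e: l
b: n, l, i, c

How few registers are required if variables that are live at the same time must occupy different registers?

4

n, l, i, b pairwise conflict, so at least 4 registers are needed.
4 registers suffice: f=1, n=3, l=1, a=1, i=4, c=3, e=2, b=2. No two conflicting variables share a register.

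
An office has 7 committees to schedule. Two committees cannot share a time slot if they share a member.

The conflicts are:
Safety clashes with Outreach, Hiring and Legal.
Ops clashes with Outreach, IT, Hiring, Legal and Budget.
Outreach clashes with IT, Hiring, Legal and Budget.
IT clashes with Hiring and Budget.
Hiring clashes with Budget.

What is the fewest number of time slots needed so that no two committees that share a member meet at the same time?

5

Ops, Outreach, IT, Hiring, Budget all conflict with each other, so at least 5 time slots are needed.
5 time slots suffice: Safety=2, Ops=2, Outreach=1, IT=5, Hiring=3, Legal=3, Budget=4. Each listed conflict is separated.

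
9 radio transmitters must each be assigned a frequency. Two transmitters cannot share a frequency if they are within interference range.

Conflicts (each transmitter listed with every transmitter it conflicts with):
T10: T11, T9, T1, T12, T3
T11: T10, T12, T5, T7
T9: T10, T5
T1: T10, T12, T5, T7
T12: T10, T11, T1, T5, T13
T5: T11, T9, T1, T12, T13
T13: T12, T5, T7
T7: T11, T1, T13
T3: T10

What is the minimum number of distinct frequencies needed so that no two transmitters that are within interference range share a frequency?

3

T1, T12, T5 are mutually in conflict, so at least 3 frequencies are needed.
Using 3 frequencies: T10=1, T11=3, T9=2, T1=3, T12=2, T5=1, T13=3, T7=1, T3=2. Every pair that conflicts lands in different frequencies.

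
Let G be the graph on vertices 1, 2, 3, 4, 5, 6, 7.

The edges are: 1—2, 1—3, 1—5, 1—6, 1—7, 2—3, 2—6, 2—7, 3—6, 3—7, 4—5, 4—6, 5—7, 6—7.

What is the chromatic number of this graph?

5

1, 2, 3, 6, 7 form a clique, so at least 5 colors are needed.
One proper 5-coloring: 1=c, 2=d, 3=e, 4=b, 5=a, 6=a, 7=b. No two adjacent vertices share a color.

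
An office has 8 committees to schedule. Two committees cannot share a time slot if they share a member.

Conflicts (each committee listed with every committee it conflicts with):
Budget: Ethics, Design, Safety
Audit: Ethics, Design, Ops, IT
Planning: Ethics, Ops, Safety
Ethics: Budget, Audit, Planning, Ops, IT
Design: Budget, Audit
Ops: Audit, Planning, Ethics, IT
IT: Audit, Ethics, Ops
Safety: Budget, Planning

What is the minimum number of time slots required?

Audit, Ethics, Ops, IT are mutually in conflict, so at least 4 time slots are needed.
A valid assignment using 4 time slots: Budget=2, Audit=3, Planning=3, Ethics=1, Design=1, Ops=2, IT=4, Safety=1. No two conflicting committees share a time slot.

4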